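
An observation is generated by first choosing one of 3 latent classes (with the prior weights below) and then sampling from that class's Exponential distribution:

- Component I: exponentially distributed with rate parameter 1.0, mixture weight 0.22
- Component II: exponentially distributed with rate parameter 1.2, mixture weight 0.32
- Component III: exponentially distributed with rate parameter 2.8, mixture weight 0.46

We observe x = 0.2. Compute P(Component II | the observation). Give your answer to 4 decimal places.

The responsibility of component k is P(Z=k) f_k(x) divided by Σ_j P(Z=j) f_j(x).
Exponential densities:
  p_I = 0.818731
  p_II = 0.943953
  p_III = 1.59939
Multiply by the mixture weights:
  P(Z=I)·p_I = 0.22 × 0.818731 = 0.180121
  P(Z=II)·p_II = 0.32 × 0.943953 = 0.302065
  P(Z=III)·p_III = 0.46 × 1.59939 = 0.735717
Marginal: 0.180121 + 0.302065 + 0.735717 = 1.2179
P(Component II | x) = 0.302065 / 1.2179 ≈ 0.2480

0.2480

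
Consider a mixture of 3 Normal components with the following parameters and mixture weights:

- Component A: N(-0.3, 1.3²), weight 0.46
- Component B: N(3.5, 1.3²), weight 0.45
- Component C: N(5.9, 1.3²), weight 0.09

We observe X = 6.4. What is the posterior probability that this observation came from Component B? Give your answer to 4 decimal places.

0.3090

The responsibility of component k is π_k f_k(x) divided by Σ_j π_j f_j(x).
Component likelihoods at x = 6.4:
  L_A = (1/(1.3·√(2π)))·exp(−(6.4−-0.3)²/(2·1.3²)) = 0.306879·exp(-13.28107) = 5.23689e-07
  L_B = (1/(1.3·√(2π)))·exp(−(6.4−3.5)²/(2·1.3²)) = 0.306879·exp(-2.48817) = 0.02549
  L_C = (1/(1.3·√(2π)))·exp(−(6.4−5.9)²/(2·1.3²)) = 0.306879·exp(-0.07396) = 0.285
Weight by the priors:
  π_A·L_A = 0.46 × 5.23689e-07 = 2.40897e-07
  π_B·L_B = 0.45 × 0.02549 = 0.0114705
  π_C·L_C = 0.09 × 0.285 = 0.02565
Evidence: 2.40897e-07 + 0.0114705 + 0.02565 = 0.0371207
Responsibility of Component B: 0.0114705 / 0.0371207 ≈ 0.3090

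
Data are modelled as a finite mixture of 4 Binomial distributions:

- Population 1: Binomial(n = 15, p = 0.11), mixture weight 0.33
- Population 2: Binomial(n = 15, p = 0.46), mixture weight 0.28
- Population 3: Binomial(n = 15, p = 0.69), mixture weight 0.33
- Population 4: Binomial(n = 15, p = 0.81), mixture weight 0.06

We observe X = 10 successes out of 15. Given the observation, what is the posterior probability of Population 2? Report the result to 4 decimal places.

0.1796

P(component k | x) = π_k·f_k(x) / marginal(x), where marginal(x) = Σ_j π_j·f_j(x).
Binomial probabilities:
  p_1 = C(15,10)·0.11^10·0.89^5 = 3003·2.59374e-10·0.558406 = 4.34943e-07
  p_2 = C(15,10)·0.46^10·0.54^5 = 3003·0.000424207·0.0459165 = 0.0584928
  p_3 = C(15,10)·0.69^10·0.31^5 = 3003·0.0244619·0.00286292 = 0.210307
  p_4 = C(15,10)·0.81^10·0.19^5 = 3003·0.121577·0.00024761 = 0.0904011
Unnormalised posteriors:
  π_1·p_1 = 0.33 × 4.34943e-07 = 1.43531e-07
  π_2·p_2 = 0.28 × 0.0584928 = 0.016378
  π_3·p_3 = 0.33 × 0.210307 = 0.0694015
  π_4·p_4 = 0.06 × 0.0904011 = 0.00542406
Marginal: 1.43531e-07 + 0.016378 + 0.0694015 + 0.00542406 = 0.0912037
Responsibility of Population 2: 0.016378 / 0.0912037 ≈ 0.1796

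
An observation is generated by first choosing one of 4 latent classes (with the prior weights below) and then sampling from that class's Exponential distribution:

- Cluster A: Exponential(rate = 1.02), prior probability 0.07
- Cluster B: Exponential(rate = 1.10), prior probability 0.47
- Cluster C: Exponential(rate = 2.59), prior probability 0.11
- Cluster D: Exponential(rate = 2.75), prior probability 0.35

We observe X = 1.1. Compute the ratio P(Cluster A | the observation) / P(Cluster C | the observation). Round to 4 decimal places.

1.4094

Since P(k|x) ∝ P(Z=k) f_k(x), the posterior odds are P(Z=i) f_i(x) / (P(Z=j) f_j(x)).
Exponential densities:
  p_A = 1.02·e^(−1.02·1.1) = 1.02·e^(−1.1220) = 0.33214
  p_B = 1.10·e^(−1.10·1.1) = 1.10·e^(−1.2100) = 0.328017
  p_C = 2.59·e^(−2.59·1.1) = 2.59·e^(−2.8490) = 0.149967
  p_D = 2.75·e^(−2.75·1.1) = 2.75·e^(−3.0250) = 0.133534
Odds = (0.07/0.11) × (0.33214/0.149967) = 0.636364 × 2.21476 ≈ 1.4094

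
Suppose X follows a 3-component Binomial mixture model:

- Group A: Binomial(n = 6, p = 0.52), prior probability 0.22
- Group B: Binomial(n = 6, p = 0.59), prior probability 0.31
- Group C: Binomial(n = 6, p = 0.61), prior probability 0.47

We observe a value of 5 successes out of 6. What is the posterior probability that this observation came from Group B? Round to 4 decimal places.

Posterior ∝ prior × likelihood, so P(k | x) ∝ w_k f_k(x); normalise over all components.
Evaluate each component's likelihood at the observed value:
  L_A = C(6,5)·0.52^5·0.48^1 = 6·0.0380204·0.48 = 0.109499
  L_B = C(6,5)·0.59^5·0.41^1 = 6·0.0714924·0.41 = 0.175871
  L_C = C(6,5)·0.61^5·0.39^1 = 6·0.0844596·0.39 = 0.197636
Prior × likelihood for each component:
  w_A·L_A = 0.22 × 0.109499 = 0.0240897
  w_B·L_B = 0.31 × 0.175871 = 0.0545201
  w_C·L_C = 0.47 × 0.197636 = 0.0928887
Evidence: 0.0240897 + 0.0545201 + 0.0928887 = 0.171499
P(Group B | 5 successes out of 6) = 0.0545201 / 0.171499 ≈ 0.3179

0.3179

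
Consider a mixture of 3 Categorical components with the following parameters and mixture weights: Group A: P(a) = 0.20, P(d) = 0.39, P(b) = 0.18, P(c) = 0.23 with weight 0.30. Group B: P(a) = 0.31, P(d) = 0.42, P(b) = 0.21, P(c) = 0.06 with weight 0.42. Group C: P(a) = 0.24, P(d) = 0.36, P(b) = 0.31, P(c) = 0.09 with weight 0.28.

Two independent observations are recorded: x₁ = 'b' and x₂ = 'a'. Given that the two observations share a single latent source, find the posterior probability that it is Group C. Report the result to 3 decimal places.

By Bayes' theorem, P(k | x) = π_k f_k(x) / Σ_j π_j f_j(x).
Since both observations come from the same component, the likelihood for component k is f_k(x₁)·f_k(x₂).
  p_A = [P(b | comp) = 0.18] × [0.2] = 0.036
  p_B = [P(b | comp) = 0.21] × [0.31] = 0.0651
  p_C = [P(b | comp) = 0.31] × [0.24] = 0.0744
Weight by the priors:
  π_A·p_A = 0.30 × 0.036 = 0.0108
  π_B·p_B = 0.42 × 0.0651 = 0.027342
  π_C·p_C = 0.28 × 0.0744 = 0.020832
Denominator: 0.0108 + 0.027342 + 0.020832 = 0.058974
Responsibility of Group C: 0.020832 / 0.058974 ≈ 0.353

0.353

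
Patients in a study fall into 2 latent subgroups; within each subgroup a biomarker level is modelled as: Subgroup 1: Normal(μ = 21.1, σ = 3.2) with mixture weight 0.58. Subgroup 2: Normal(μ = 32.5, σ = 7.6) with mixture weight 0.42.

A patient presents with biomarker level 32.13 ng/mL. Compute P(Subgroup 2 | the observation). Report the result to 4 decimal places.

By Bayes' theorem, P(k | x) = π_k f_k(x) / Σ_j π_j f_j(x).
Component likelihoods at x = 32.13 ng/mL:
  p_1 = 0.000327978
  p_2 = 0.0524302
Multiply by the mixture weights:
  π_1·p_1 = 0.58 × 0.000327978 = 0.000190227
  π_2·p_2 = 0.42 × 0.0524302 = 0.0220207
Evidence: 0.000190227 + 0.0220207 = 0.0222109
So the posterior for Subgroup 2 is 0.0220207 / 0.0222109 ≈ 0.9914.

0.9914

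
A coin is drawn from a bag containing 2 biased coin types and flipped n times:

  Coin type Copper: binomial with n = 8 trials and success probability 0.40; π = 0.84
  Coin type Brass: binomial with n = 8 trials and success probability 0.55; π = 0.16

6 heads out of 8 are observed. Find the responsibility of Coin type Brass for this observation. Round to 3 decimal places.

0.420

Apply Bayes' rule: the posterior for each component is proportional to its prior times its likelihood at x.
Binomial probabilities:
  p_Copper = C(8,6)·0.40^6·0.60^2 = 28·0.004096·0.36 = 0.0412877
  p_Brass = C(8,6)·0.55^6·0.45^2 = 28·0.0276806·0.2025 = 0.156949
Prior × likelihood for each component:
  P(Z=Copper)·p_Copper = 0.84 × 0.0412877 = 0.0346817
  P(Z=Brass)·p_Brass = 0.16 × 0.156949 = 0.0251119
Denominator: 0.0346817 + 0.0251119 = 0.0597935
Responsibility of Coin type Brass: 0.0251119 / 0.0597935 ≈ 0.420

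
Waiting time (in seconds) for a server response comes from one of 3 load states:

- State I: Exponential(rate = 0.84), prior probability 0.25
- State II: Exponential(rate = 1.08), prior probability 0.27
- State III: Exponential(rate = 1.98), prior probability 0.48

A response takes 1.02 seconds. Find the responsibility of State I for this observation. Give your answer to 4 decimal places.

Posterior ∝ prior × likelihood, so P(k | x) ∝ w_k f_k(x); normalise over all components.
Evaluate each component's likelihood at the observed value:
  f_I = 0.356595
  f_II = 0.358926
  f_III = 0.262763
Multiply by the mixture weights:
  w_I·f_I = 0.25 × 0.356595 = 0.0891489
  w_II·f_II = 0.27 × 0.358926 = 0.09691
  w_III·f_III = 0.48 × 0.262763 = 0.126126
Normaliser: 0.0891489 + 0.09691 + 0.126126 = 0.312185
Responsibility of State I: 0.0891489 / 0.312185 ≈ 0.2856

0.2856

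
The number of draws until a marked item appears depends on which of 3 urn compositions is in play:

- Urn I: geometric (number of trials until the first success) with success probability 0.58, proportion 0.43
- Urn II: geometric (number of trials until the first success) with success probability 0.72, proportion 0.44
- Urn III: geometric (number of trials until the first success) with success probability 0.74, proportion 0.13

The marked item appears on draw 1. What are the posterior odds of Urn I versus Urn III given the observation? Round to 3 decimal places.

2.593

Since P(k|x) ∝ w_k f_k(x), the posterior odds are w_i f_i(x) / (w_j f_j(x)).
Evaluate each component's likelihood at the observed value:
  f_I = 0.58
  f_II = 0.72
  f_III = 0.74
Odds = (0.43/0.13) × (0.58/0.74) = 3.30769 × 0.783784 ≈ 2.593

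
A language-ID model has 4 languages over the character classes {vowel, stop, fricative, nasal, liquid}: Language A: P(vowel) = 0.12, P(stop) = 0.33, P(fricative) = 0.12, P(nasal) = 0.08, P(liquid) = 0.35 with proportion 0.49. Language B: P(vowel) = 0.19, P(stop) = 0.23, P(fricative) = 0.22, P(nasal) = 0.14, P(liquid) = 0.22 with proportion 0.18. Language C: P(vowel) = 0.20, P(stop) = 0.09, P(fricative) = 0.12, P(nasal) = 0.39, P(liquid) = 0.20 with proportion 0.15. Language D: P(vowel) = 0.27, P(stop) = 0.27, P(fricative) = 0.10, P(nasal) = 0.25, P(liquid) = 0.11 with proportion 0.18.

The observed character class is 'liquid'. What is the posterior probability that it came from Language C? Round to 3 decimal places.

0.115

Apply Bayes' rule: the posterior for each component is proportional to its prior times its likelihood at x.
Categorical probabilities:
  L_A = 0.35
  L_B = 0.22
  L_C = 0.2
  L_D = 0.11
Weight by the priors:
  π_A·L_A = 0.49 × 0.35 = 0.1715
  π_B·L_B = 0.18 × 0.22 = 0.0396
  π_C·L_C = 0.15 × 0.2 = 0.03
  π_D·L_D = 0.18 × 0.11 = 0.0198
Normaliser: 0.1715 + 0.0396 + 0.03 + 0.0198 = 0.2609
P(Language C | 'liquid') ≈ 0.115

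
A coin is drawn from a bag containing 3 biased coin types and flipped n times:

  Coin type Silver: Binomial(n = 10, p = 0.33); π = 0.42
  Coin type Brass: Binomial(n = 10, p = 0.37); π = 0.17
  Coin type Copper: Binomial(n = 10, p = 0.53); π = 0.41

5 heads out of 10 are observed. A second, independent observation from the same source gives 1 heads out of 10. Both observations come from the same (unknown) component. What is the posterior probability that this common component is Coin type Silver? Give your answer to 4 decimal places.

P(component k | x) = w_k·f_k(x) / marginal(x), where marginal(x) = Σ_j w_j·f_j(x).
Since both observations come from the same component, the likelihood for component k is f_k(x₁)·f_k(x₂).
  L_Silver = [0.133151] × [0.0897816] = 0.0119545
  L_Brass = [0.173425] × [0.0578451] = 0.0100318
  L_Copper = [0.241696] × [0.00593139] = 0.00143359
Multiply by the mixture weights:
  w_Silver·L_Silver = 0.42 × 0.0119545 = 0.00502089
  w_Brass·L_Brass = 0.17 × 0.0100318 = 0.0017054
  w_Copper·L_Copper = 0.41 × 0.00143359 = 0.000587773
Denominator: 0.00502089 + 0.0017054 + 0.000587773 = 0.00731407
P(Coin type Silver | x) ≈ 0.6865

0.6865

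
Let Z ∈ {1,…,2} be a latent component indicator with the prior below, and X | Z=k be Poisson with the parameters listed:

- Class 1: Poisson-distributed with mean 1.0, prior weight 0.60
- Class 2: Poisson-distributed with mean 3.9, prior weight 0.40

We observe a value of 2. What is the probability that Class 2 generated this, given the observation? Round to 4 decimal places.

0.3581

Apply Bayes' rule: the posterior for each component is proportional to its prior times its likelihood at x.
Poisson probabilities:
  f_1 = e^(−1.0)·1.0^2/2! = 0.18394
  f_2 = e^(−3.9)·3.9^2/2! = 0.15394
Weight by the priors:
  P(Z=1)·f_1 = 0.60 × 0.18394 = 0.110364
  P(Z=2)·f_2 = 0.40 × 0.15394 = 0.0615759
Evidence: 0.110364 + 0.0615759 = 0.17194
So the posterior for Class 2 is 0.0615759 / 0.17194 ≈ 0.3581.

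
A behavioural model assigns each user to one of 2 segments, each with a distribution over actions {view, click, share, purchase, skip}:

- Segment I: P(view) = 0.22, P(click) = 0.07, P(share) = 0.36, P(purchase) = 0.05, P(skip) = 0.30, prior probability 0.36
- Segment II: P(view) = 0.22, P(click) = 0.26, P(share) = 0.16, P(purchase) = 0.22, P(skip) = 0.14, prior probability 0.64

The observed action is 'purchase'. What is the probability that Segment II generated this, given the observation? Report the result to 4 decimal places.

The responsibility of component k is π_k f_k(x) divided by Σ_j π_j f_j(x).
Evaluate each component's likelihood at the observed value:
  p_I = P(purchase | comp) = 0.05
  p_II = P(purchase | comp) = 0.22
Prior × likelihood for each component:
  π_I·p_I = 0.36 × 0.05 = 0.018
  π_II·p_II = 0.64 × 0.22 = 0.1408
Sum: 0.018 + 0.1408 = 0.1588
P(Segment II | 'purchase') ≈ 0.8866

0.8866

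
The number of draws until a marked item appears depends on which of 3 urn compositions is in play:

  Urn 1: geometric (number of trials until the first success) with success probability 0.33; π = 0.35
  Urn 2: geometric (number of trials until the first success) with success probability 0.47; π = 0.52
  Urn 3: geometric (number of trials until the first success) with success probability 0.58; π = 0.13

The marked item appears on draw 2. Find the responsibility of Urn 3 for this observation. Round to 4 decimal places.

Apply Bayes' rule: the posterior for each component is proportional to its prior times its likelihood at x.
Evaluate each component's likelihood at the observed value:
  f_1 = 0.33·(1−0.33)^1 = 0.33·0.67 = 0.2211
  f_2 = 0.47·(1−0.47)^1 = 0.47·0.53 = 0.2491
  f_3 = 0.58·(1−0.58)^1 = 0.58·0.42 = 0.2436
Unnormalised posteriors:
  π_1·f_1 = 0.35 × 0.2211 = 0.077385
  π_2·f_2 = 0.52 × 0.2491 = 0.129532
  π_3·f_3 = 0.13 × 0.2436 = 0.031668
Sum: 0.077385 + 0.129532 + 0.031668 = 0.238585
P(Urn 3 | data) ≈ 0.1327

0.1327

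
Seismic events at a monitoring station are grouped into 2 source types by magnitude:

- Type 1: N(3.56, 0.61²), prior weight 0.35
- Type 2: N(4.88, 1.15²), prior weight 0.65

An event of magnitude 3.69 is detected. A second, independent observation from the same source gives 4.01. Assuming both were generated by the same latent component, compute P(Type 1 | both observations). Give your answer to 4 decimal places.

P(component k | x) = π_k·f_k(x) / marginal(x), where marginal(x) = Σ_j π_j·f_j(x).
Since both observations come from the same component, the likelihood for component k is f_k(x₁)·f_k(x₂).
  f_1 = [(1/(0.61·√(2π)))·exp(−(3.69−3.56)²/(2·0.61²)) = 0.654004·exp(-0.02271) = 0.639319] × [0.498204] = 0.318511
  f_2 = [(1/(1.15·√(2π)))·exp(−(3.69−4.88)²/(2·1.15²)) = 0.346906·exp(-0.53539) = 0.203094] × [0.260575] = 0.0529212
Prior × likelihood for each component:
  π_1·f_1 = 0.35 × 0.318511 = 0.111479
  π_2·f_2 = 0.65 × 0.0529212 = 0.0343988
Evidence: 0.111479 + 0.0343988 = 0.145878
So the posterior for Type 1 is 0.111479 / 0.145878 ≈ 0.7642.

0.7642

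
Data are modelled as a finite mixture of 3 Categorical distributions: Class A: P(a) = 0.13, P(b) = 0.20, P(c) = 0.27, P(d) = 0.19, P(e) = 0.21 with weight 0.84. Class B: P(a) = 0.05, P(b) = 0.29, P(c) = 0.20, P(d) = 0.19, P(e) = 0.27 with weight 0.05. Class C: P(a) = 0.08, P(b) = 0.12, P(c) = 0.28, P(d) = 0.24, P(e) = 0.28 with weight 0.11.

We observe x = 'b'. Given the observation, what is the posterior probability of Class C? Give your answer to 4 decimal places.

0.0675

The responsibility of component k is π_k f_k(x) divided by Σ_j π_j f_j(x).
Component likelihoods at x = 'b':
  f_A = 0.2
  f_B = 0.29
  f_C = 0.12
Weight by the priors:
  π_A·f_A = 0.84 × 0.2 = 0.168
  π_B·f_B = 0.05 × 0.29 = 0.0145
  π_C·f_C = 0.11 × 0.12 = 0.0132
Denominator: 0.168 + 0.0145 + 0.0132 = 0.1957
So the posterior for Class C is 0.0132 / 0.1957 ≈ 0.0675.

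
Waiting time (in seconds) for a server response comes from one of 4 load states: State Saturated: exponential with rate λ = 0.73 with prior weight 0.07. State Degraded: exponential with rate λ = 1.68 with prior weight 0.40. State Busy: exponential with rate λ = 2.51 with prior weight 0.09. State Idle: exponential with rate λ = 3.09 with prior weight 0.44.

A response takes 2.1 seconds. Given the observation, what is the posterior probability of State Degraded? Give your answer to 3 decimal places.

0.581

Posterior ∝ prior × likelihood, so P(k | x) ∝ w_k f_k(x); normalise over all components.
Evaluate each component's likelihood at the observed value:
  f_Saturated = 0.73·e^(−0.73·2.1) = 0.73·e^(−1.5330) = 0.157598
  f_Degraded = 1.68·e^(−1.68·2.1) = 1.68·e^(−3.5280) = 0.0493308
  f_Busy = 2.51·e^(−2.51·2.1) = 2.51·e^(−5.2710) = 0.0128976
  f_Idle = 3.09·e^(−3.09·2.1) = 3.09·e^(−6.4890) = 0.00469701
Unnormalised posteriors:
  w_Saturated·f_Saturated = 0.07 × 0.157598 = 0.0110318
  w_Degraded·f_Degraded = 0.40 × 0.0493308 = 0.0197323
  w_Busy·f_Busy = 0.09 × 0.0128976 = 0.00116078
  w_Idle·f_Idle = 0.44 × 0.00469701 = 0.00206668
Evidence: 0.0110318 + 0.0197323 + 0.00116078 + 0.00206668 = 0.0339916
Responsibility of State Degraded: 0.0197323 / 0.0339916 ≈ 0.581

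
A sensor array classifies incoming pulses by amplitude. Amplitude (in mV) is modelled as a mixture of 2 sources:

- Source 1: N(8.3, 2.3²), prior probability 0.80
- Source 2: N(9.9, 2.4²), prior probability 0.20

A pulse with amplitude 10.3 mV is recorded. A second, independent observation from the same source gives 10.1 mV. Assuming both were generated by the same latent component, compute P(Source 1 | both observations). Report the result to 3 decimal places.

Posterior ∝ prior × likelihood, so P(k | x) ∝ π_k f_k(x); normalise over all components.
Since both observations come from the same component, the likelihood for component k is f_k(x₁)·f_k(x₂).
  f_1 = [0.118847] × [0.127698] = 0.0151765
  f_2 = [0.163933] × [0.16565] = 0.0271555
Multiply by the mixture weights:
  π_1·f_1 = 0.80 × 0.0151765 = 0.0121412
  π_2·f_2 = 0.20 × 0.0271555 = 0.0054311
Normaliser: 0.0121412 + 0.0054311 = 0.0175723
Responsibility of Source 1: 0.0121412 / 0.0175723 ≈ 0.691

0.691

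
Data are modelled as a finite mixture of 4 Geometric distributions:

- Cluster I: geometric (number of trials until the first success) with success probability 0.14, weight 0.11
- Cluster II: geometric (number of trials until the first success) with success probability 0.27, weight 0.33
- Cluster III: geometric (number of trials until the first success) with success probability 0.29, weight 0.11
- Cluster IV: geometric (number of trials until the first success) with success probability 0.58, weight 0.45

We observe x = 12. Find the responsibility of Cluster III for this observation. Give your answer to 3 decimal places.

P(component k | x) = π_k·f_k(x) / marginal(x), where marginal(x) = Σ_j π_j·f_j(x).
Component likelihoods at x = 12:
  L_I = 0.14·(1−0.14)^11 = 0.14·0.190319 = 0.0266447
  L_II = 0.27·(1−0.27)^11 = 0.27·0.0313727 = 0.00847062
  L_III = 0.29·(1−0.29)^11 = 0.29·0.0231122 = 0.00670255
  L_IV = 0.58·(1−0.58)^11 = 0.58·7.17368e-05 = 4.16074e-05
Weight by the priors:
  π_I·L_I = 0.11 × 0.0266447 = 0.00293092
  π_II·L_II = 0.33 × 0.00847062 = 0.0027953
  π_III·L_III = 0.11 × 0.00670255 = 0.00073728
  π_IV·L_IV = 0.45 × 4.16074e-05 = 1.87233e-05
Marginal: 0.00293092 + 0.0027953 + 0.00073728 + 1.87233e-05 = 0.00648223
P(Cluster III | the observation) ≈ 0.114

0.114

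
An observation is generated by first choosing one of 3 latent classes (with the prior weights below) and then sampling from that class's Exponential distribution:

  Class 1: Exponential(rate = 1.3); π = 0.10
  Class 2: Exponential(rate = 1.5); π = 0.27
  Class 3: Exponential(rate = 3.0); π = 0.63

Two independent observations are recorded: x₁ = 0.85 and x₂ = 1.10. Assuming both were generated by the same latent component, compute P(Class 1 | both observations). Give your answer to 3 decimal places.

0.215

The responsibility of component k is π_k f_k(x) divided by Σ_j π_j f_j(x).
Since both observations come from the same component, the likelihood for component k is f_k(x₁)·f_k(x₂).
  p_1 = [1.3·e^(−1.3·0.85) = 1.3·e^(−1.1050) = 0.430574] × [0.311102] = 0.133952
  p_2 = [1.5·e^(−1.5·0.85) = 1.5·e^(−1.2750) = 0.419146] × [0.288075] = 0.120746
  p_3 = [3.0·e^(−3.0·0.85) = 3.0·e^(−2.5500) = 0.234245] × [0.11065] = 0.0259191
Weight by the priors:
  π_1·p_1 = 0.10 × 0.133952 = 0.0133952
  π_2·p_2 = 0.27 × 0.120746 = 0.0326013
  π_3·p_3 = 0.63 × 0.0259191 = 0.016329
Denominator: 0.0133952 + 0.0326013 + 0.016329 = 0.0623256
So the posterior for Class 1 is 0.0133952 / 0.0623256 ≈ 0.215.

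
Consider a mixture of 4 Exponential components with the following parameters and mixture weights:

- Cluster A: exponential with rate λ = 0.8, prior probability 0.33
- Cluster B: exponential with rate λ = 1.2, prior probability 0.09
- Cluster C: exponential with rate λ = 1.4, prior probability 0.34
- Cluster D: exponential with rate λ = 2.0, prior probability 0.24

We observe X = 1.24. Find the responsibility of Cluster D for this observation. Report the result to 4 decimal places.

By Bayes' theorem, P(k | x) = π_k f_k(x) / Σ_j π_j f_j(x).
Evaluate each component's likelihood at the observed value:
  L_A = 0.8·e^(−0.8·1.24) = 0.8·e^(−0.9920) = 0.296667
  L_B = 1.2·e^(−1.2·1.24) = 1.2·e^(−1.4880) = 0.270989
  L_C = 1.4·e^(−1.4·1.24) = 1.4·e^(−1.7360) = 0.246713
  L_D = 2.0·e^(−2.0·1.24) = 2.0·e^(−2.4800) = 0.167486
Unnormalised posteriors:
  π_A·L_A = 0.33 × 0.296667 = 0.0979002
  π_B·L_B = 0.09 × 0.270989 = 0.024389
  π_C·L_C = 0.34 × 0.246713 = 0.0838826
  π_D·L_D = 0.24 × 0.167486 = 0.0401967
Normaliser: 0.0979002 + 0.024389 + 0.0838826 + 0.0401967 = 0.246369
P(Cluster D | the observation) = 0.0401967 / 0.246369 ≈ 0.1632

0.1632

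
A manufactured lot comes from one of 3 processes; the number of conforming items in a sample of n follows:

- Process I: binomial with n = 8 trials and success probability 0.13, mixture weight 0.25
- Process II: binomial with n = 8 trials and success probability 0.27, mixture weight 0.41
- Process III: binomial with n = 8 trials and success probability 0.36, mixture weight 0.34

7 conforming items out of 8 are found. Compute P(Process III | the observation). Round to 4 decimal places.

Posterior ∝ prior × likelihood, so P(k | x) ∝ w_k f_k(x); normalise over all components.
Binomial probabilities:
  L_I = 4.3673e-06
  L_II = 0.000610885
  L_III = 0.00401225
Prior × likelihood for each component:
  w_I·L_I = 0.25 × 4.3673e-06 = 1.09182e-06
  w_II·L_II = 0.41 × 0.000610885 = 0.000250463
  w_III·L_III = 0.34 × 0.00401225 = 0.00136416
Marginal: 1.09182e-06 + 0.000250463 + 0.00136416 = 0.00161572
So the posterior for Process III is 0.00136416 / 0.00161572 ≈ 0.8443.

0.8443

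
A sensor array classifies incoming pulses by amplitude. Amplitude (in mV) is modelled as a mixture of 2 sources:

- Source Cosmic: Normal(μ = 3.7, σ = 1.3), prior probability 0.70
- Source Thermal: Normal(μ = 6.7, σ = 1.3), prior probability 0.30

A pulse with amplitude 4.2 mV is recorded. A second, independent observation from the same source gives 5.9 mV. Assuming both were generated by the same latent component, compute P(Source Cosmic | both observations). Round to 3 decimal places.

By Bayes' theorem, P(k | x) = π_k f_k(x) / Σ_j π_j f_j(x).
Since both observations come from the same component, the likelihood for component k is f_k(x₁)·f_k(x₂).
  f_Cosmic = [(1/(1.3·√(2π)))·exp(−(4.2−3.7)²/(2·1.3²)) = 0.306879·exp(-0.07396) = 0.285] × [0.0732955] = 0.0208892
  f_Thermal = [(1/(1.3·√(2π)))·exp(−(4.2−6.7)²/(2·1.3²)) = 0.306879·exp(-1.84911) = 0.0482956] × [0.253941] = 0.0122642
Multiply by the mixture weights:
  π_Cosmic·f_Cosmic = 0.70 × 0.0208892 = 0.0146224
  π_Thermal·f_Thermal = 0.30 × 0.0122642 = 0.00367927
Denominator: 0.0146224 + 0.00367927 = 0.0183017
P(Source Cosmic | data) ≈ 0.799

0.799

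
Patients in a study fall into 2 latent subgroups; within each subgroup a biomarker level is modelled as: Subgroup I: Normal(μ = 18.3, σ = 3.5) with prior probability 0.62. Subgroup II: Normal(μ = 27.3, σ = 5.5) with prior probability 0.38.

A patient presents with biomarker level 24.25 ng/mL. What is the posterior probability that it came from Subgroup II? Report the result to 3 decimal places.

The responsibility of component k is P(Z=k) f_k(x) divided by Σ_j P(Z=j) f_j(x).
Component likelihoods at x = 24.25 ng/mL:
  p_I = 0.0268712
  p_II = 0.0621971
Prior × likelihood for each component:
  P(Z=I)·p_I = 0.62 × 0.0268712 = 0.0166601
  P(Z=II)·p_II = 0.38 × 0.0621971 = 0.0236349
Denominator: 0.0166601 + 0.0236349 = 0.040295
So the posterior for Subgroup II is 0.0236349 / 0.040295 ≈ 0.587.

0.587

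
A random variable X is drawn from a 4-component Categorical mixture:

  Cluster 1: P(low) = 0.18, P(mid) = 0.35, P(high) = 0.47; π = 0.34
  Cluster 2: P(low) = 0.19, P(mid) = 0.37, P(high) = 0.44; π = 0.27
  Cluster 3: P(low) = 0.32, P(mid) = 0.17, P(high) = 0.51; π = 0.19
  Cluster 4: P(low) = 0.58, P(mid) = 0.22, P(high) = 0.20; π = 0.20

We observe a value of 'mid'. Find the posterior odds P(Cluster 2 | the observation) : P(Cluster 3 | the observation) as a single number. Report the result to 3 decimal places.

Since P(k|x) ∝ w_k f_k(x), the posterior odds are w_i f_i(x) / (w_j f_j(x)).
Categorical probabilities:
  L_1 = 0.35
  L_2 = 0.37
  L_3 = 0.17
  L_4 = 0.22
0.0999 / 0.0323 ≈ 3.093

3.093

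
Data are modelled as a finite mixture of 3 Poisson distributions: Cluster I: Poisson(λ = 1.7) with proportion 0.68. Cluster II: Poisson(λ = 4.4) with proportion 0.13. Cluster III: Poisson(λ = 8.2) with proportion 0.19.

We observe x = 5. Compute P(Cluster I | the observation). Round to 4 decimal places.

By Bayes' theorem, P(k | x) = π_k f_k(x) / Σ_j π_j f_j(x).
Poisson probabilities:
  f_I = 0.0216154
  f_II = 0.168728
  f_III = 0.0848542
Multiply by the mixture weights:
  π_I·f_I = 0.68 × 0.0216154 = 0.0146985
  π_II·f_II = 0.13 × 0.168728 = 0.0219346
  π_III·f_III = 0.19 × 0.0848542 = 0.0161223
Sum: 0.0146985 + 0.0219346 + 0.0161223 = 0.0527554
So the posterior for Cluster I is 0.0146985 / 0.0527554 ≈ 0.2786.

0.2786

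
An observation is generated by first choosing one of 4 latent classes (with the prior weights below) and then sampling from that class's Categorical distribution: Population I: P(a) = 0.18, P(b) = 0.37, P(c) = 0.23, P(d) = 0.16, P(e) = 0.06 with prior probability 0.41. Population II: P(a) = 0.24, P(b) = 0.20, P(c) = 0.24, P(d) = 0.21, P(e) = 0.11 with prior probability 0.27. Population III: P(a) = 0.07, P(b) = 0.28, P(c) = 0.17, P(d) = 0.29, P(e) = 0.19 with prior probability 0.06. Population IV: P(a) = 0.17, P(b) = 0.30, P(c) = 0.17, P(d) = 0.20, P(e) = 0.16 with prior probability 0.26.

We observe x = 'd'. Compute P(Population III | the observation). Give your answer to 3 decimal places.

0.091

By Bayes' theorem, P(k | x) = π_k f_k(x) / Σ_j π_j f_j(x).
Categorical probabilities:
  p_I = P(d | comp) = 0.16
  p_II = P(d | comp) = 0.21
  p_III = P(d | comp) = 0.29
  p_IV = P(d | comp) = 0.20
Unnormalised posteriors:
  π_I·p_I = 0.41 × 0.16 = 0.0656
  π_II·p_II = 0.27 × 0.21 = 0.0567
  π_III·p_III = 0.06 × 0.29 = 0.0174
  π_IV·p_IV = 0.26 × 0.2 = 0.052
Sum: 0.0656 + 0.0567 + 0.0174 + 0.052 = 0.1917
Responsibility of Population III: 0.0174 / 0.1917 ≈ 0.091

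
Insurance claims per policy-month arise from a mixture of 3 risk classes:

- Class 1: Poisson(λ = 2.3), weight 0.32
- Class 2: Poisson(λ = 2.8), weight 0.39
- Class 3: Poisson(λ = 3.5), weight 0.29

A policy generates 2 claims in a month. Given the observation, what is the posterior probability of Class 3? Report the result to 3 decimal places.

Apply Bayes' rule: the posterior for each component is proportional to its prior times its likelihood at x.
Evaluate each component's likelihood at the observed value:
  p_1 = 0.265185
  p_2 = 0.238375
  p_3 = 0.184959
Unnormalised posteriors:
  P(Z=1)·p_1 = 0.32 × 0.265185 = 0.0848591
  P(Z=2)·p_2 = 0.39 × 0.238375 = 0.0929664
  P(Z=3)·p_3 = 0.29 × 0.184959 = 0.0536381
Evidence: 0.0848591 + 0.0929664 + 0.0536381 = 0.231464
P(Class 3 | x) ≈ 0.232

0.232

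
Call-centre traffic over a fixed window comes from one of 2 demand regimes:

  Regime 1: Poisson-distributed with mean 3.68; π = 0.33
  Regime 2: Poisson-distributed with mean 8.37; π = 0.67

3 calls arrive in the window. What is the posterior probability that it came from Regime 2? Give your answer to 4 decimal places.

0.1800

Apply Bayes' rule: the posterior for each component is proportional to its prior times its likelihood at x.
Component likelihoods at x = 3 calls:
  p_1 = 0.209502
  p_2 = 0.0226454
Multiply by the mixture weights:
  π_1·p_1 = 0.33 × 0.209502 = 0.0691357
  π_2·p_2 = 0.67 × 0.0226454 = 0.0151724
Sum: 0.0691357 + 0.0151724 = 0.0843081
So the posterior for Regime 2 is 0.0151724 / 0.0843081 ≈ 0.1800.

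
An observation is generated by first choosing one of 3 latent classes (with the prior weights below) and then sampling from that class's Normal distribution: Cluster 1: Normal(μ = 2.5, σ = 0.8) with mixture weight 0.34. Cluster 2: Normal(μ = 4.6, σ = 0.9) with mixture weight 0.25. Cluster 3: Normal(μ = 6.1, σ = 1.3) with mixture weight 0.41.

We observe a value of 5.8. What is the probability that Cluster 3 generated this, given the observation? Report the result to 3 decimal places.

By Bayes' theorem, P(k | x) = P(Z=k) f_k(x) / Σ_j P(Z=j) f_j(x).
Evaluate each component's likelihood at the observed value:
  L_1 = (1/(0.8·√(2π)))·exp(−(5.8−2.5)²/(2·0.8²)) = 0.498678·exp(-8.50781) = 0.000100676
  L_2 = (1/(0.9·√(2π)))·exp(−(5.8−4.6)²/(2·0.9²)) = 0.443269·exp(-0.88889) = 0.182233
  L_3 = (1/(1.3·√(2π)))·exp(−(5.8−6.1)²/(2·1.3²)) = 0.306879·exp(-0.02663) = 0.298815
Prior × likelihood for each component:
  P(Z=1)·L_1 = 0.34 × 0.000100676 = 3.42297e-05
  P(Z=2)·L_2 = 0.25 × 0.182233 = 0.0455584
  P(Z=3)·L_3 = 0.41 × 0.298815 = 0.122514
Normaliser: 3.42297e-05 + 0.0455584 + 0.122514 = 0.168107
Responsibility of Cluster 3: 0.122514 / 0.168107 ≈ 0.729

0.729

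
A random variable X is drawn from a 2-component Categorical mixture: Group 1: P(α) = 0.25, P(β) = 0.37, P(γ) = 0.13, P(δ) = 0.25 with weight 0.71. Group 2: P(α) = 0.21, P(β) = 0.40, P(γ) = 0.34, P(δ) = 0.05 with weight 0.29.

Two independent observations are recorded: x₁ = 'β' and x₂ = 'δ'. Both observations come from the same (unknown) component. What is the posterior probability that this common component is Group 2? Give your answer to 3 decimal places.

0.081

Apply Bayes' rule: the posterior for each component is proportional to its prior times its likelihood at x.
Since both observations come from the same component, the likelihood for component k is f_k(x₁)·f_k(x₂).
  f_1 = [P(β | comp) = 0.37] × [0.25] = 0.0925
  f_2 = [P(β | comp) = 0.40] × [0.05] = 0.02
Prior × likelihood for each component:
  w_1·f_1 = 0.71 × 0.0925 = 0.065675
  w_2·f_2 = 0.29 × 0.02 = 0.0058
Marginal: 0.065675 + 0.0058 = 0.071475
P(Group 2 | x₁, x₂) ≈ 0.081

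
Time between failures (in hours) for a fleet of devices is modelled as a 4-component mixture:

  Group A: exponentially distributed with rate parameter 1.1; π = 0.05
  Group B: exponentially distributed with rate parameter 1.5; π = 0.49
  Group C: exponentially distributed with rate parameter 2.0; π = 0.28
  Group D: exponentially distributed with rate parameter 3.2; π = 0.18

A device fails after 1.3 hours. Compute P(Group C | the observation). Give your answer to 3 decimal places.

P(component k | x) = P(Z=k)·f_k(x) / marginal(x), where marginal(x) = Σ_j P(Z=j)·f_j(x).
Component likelihoods at x = 1.3 hours:
  f_A = 1.1·e^(−1.1·1.3) = 1.1·e^(−1.4300) = 0.26324
  f_B = 1.5·e^(−1.5·1.3) = 1.5·e^(−1.9500) = 0.213411
  f_C = 2.0·e^(−2.0·1.3) = 2.0·e^(−2.6000) = 0.148547
  f_D = 3.2·e^(−3.2·1.3) = 3.2·e^(−4.1600) = 0.0499442
Weight by the priors:
  P(Z=A)·f_A = 0.05 × 0.26324 = 0.013162
  P(Z=B)·f_B = 0.49 × 0.213411 = 0.104571
  P(Z=C)·f_C = 0.28 × 0.148547 = 0.0415932
  P(Z=D)·f_D = 0.18 × 0.0499442 = 0.00898995
Denominator: 0.013162 + 0.104571 + 0.0415932 + 0.00898995 = 0.168317
P(Group C | data) ≈ 0.247

0.247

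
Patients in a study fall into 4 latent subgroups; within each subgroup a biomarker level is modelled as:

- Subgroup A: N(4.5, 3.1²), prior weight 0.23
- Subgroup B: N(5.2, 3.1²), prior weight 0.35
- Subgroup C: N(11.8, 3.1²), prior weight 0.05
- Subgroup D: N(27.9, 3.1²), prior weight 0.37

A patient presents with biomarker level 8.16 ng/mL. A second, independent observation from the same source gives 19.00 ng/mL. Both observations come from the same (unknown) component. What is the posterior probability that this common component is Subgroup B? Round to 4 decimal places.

0.0065

The responsibility of component k is P(Z=k) f_k(x) divided by Σ_j P(Z=j) f_j(x).
Since both observations come from the same component, the likelihood for component k is f_k(x₁)·f_k(x₂).
  p_A = [(1/(3.1·√(2π)))·exp(−(8.16−4.5)²/(2·3.1²)) = 0.128691·exp(-0.69696) = 0.0641006] × [2.28426e-06] = 1.46423e-07
  p_B = [(1/(3.1·√(2π)))·exp(−(8.16−5.2)²/(2·3.1²)) = 0.128691·exp(-0.45586) = 0.0815777] × [6.40284e-06] = 5.22329e-07
  p_C = [(1/(3.1·√(2π)))·exp(−(8.16−11.8)²/(2·3.1²)) = 0.128691·exp(-0.68937) = 0.0645893] × [0.00867308] = 0.000560189
  p_D = [(1/(3.1·√(2π)))·exp(−(8.16−27.9)²/(2·3.1²)) = 0.128691·exp(-20.27407) = 2.01666e-10] × [0.00208796] = 4.2107e-13
Multiply by the mixture weights:
  P(Z=A)·p_A = 0.23 × 1.46423e-07 = 3.36772e-08
  P(Z=B)·p_B = 0.35 × 5.22329e-07 = 1.82815e-07
  P(Z=C)·p_C = 0.05 × 0.000560189 = 2.80094e-05
  P(Z=D)·p_D = 0.37 × 4.2107e-13 = 1.55796e-13
Normaliser: 3.36772e-08 + 1.82815e-07 + 2.80094e-05 + 1.55796e-13 = 2.82259e-05
P(Subgroup B | data) ≈ 0.0065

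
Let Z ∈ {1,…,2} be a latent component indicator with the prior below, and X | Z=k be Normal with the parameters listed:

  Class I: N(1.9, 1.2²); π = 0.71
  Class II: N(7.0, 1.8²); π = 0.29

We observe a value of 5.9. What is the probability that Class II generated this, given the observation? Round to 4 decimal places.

0.9832

By Bayes' theorem, P(k | x) = π_k f_k(x) / Σ_j π_j f_j(x).
Evaluate each component's likelihood at the observed value:
  f_I = (1/(1.2·√(2π)))·exp(−(5.9−1.9)²/(2·1.2²)) = 0.332452·exp(-5.55556) = 0.00128523
  f_II = (1/(1.8·√(2π)))·exp(−(5.9−7.0)²/(2·1.8²)) = 0.221635·exp(-0.18673) = 0.183883
Unnormalised posteriors:
  π_I·f_I = 0.71 × 0.00128523 = 0.000912515
  π_II·f_II = 0.29 × 0.183883 = 0.0533262
Denominator: 0.000912515 + 0.0533262 = 0.0542387
P(Class II | the observation) ≈ 0.9832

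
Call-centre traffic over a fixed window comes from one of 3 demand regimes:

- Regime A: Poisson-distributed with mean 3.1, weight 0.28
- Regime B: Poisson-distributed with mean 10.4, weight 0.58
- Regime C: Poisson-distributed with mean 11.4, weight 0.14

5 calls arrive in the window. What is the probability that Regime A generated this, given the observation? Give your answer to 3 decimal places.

P(component k | x) = π_k·f_k(x) / marginal(x), where marginal(x) = Σ_j π_j·f_j(x).
Component likelihoods at x = 5 calls:
  p_A = e^(−3.1)·3.1^5/5! = 0.107477
  p_B = e^(−10.4)·10.4^5/5! = 0.0308548
  p_C = e^(−11.4)·11.4^5/5! = 0.0179633
Prior × likelihood for each component:
  π_A·p_A = 0.28 × 0.107477 = 0.0300935
  π_B·p_B = 0.58 × 0.0308548 = 0.0178958
  π_C·p_C = 0.14 × 0.0179633 = 0.00251486
Sum: 0.0300935 + 0.0178958 + 0.00251486 = 0.0505041
P(Regime A | 5 calls) ≈ 0.596

0.596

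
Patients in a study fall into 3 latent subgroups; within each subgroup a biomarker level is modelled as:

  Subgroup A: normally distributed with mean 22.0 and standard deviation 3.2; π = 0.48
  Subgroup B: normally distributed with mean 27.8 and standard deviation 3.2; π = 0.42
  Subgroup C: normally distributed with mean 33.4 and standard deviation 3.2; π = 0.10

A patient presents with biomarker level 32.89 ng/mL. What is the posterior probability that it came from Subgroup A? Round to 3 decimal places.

0.007

P(component k | x) = P(Z=k)·f_k(x) / marginal(x), where marginal(x) = Σ_j P(Z=j)·f_j(x).
Evaluate each component's likelihood at the observed value:
  L_A = 0.000380997
  L_B = 0.0351851
  L_C = 0.123096
Prior × likelihood for each component:
  P(Z=A)·L_A = 0.48 × 0.000380997 = 0.000182879
  P(Z=B)·L_B = 0.42 × 0.0351851 = 0.0147777
  P(Z=C)·L_C = 0.10 × 0.123096 = 0.0123096
Denominator: 0.000182879 + 0.0147777 + 0.0123096 = 0.0272702
So the posterior for Subgroup A is 0.000182879 / 0.0272702 ≈ 0.007.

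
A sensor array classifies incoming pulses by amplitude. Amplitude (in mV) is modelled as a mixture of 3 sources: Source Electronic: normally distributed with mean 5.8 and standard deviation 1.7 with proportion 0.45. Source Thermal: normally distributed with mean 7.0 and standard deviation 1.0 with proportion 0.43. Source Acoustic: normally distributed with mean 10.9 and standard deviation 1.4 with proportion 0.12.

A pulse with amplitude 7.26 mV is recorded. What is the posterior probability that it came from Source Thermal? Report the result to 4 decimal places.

By Bayes' theorem, P(k | x) = π_k f_k(x) / Σ_j π_j f_j(x).
Component likelihoods at x = 7.26 mV:
  f_Electronic = (1/(1.7·√(2π)))·exp(−(7.26−5.8)²/(2·1.7²)) = 0.234672·exp(-0.36879) = 0.162292
  f_Thermal = (1/(1.0·√(2π)))·exp(−(7.26−7.0)²/(2·1.0²)) = 0.398942·exp(-0.03380) = 0.385683
  f_Acoustic = (1/(1.4·√(2π)))·exp(−(7.26−10.9)²/(2·1.4²)) = 0.284959·exp(-3.38000) = 0.00970212
Multiply by the mixture weights:
  π_Electronic·f_Electronic = 0.45 × 0.162292 = 0.0730316
  π_Thermal·f_Thermal = 0.43 × 0.385683 = 0.165844
  π_Acoustic·f_Acoustic = 0.12 × 0.00970212 = 0.00116425
Normaliser: 0.0730316 + 0.165844 + 0.00116425 = 0.24004
So the posterior for Source Thermal is 0.165844 / 0.24004 ≈ 0.6909.

0.6909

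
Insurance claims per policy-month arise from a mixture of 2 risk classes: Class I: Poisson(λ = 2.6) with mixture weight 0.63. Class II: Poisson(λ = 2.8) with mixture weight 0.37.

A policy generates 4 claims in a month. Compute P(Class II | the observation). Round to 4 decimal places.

0.3927

P(component k | x) = P(Z=k)·f_k(x) / marginal(x), where marginal(x) = Σ_j P(Z=j)·f_j(x).
Evaluate each component's likelihood at the observed value:
  L_I = e^(−2.6)·2.6^4/4! = 0.141422
  L_II = e^(−2.8)·2.8^4/4! = 0.155739
Prior × likelihood for each component:
  P(Z=I)·L_I = 0.63 × 0.141422 = 0.0890958
  P(Z=II)·L_II = 0.37 × 0.155739 = 0.0576233
Marginal: 0.0890958 + 0.0576233 = 0.146719
Responsibility of Class II: 0.0576233 / 0.146719 ≈ 0.3927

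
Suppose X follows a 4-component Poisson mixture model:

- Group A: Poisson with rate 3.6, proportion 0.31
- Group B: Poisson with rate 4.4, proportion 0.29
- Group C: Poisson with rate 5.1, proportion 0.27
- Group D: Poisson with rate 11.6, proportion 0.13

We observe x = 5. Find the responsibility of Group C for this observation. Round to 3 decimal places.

0.336

Posterior ∝ prior × likelihood, so P(k | x) ∝ π_k f_k(x); normalise over all components.
Evaluate each component's likelihood at the observed value:
  p_A = e^(−3.6)·3.6^5/5! = 0.13768
  p_B = e^(−4.4)·4.4^5/5! = 0.168728
  p_C = e^(−5.1)·5.1^5/5! = 0.175294
  p_D = e^(−11.6)·11.6^5/5! = 0.0160433
Unnormalised posteriors:
  π_A·p_A = 0.31 × 0.13768 = 0.0426808
  π_B·p_B = 0.29 × 0.168728 = 0.048931
  π_C·p_C = 0.27 × 0.175294 = 0.0473295
  π_D·p_D = 0.13 × 0.0160433 = 0.00208562
Marginal: 0.0426808 + 0.048931 + 0.0473295 + 0.00208562 = 0.141027
P(Group C | x) = 0.0473295 / 0.141027 ≈ 0.336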